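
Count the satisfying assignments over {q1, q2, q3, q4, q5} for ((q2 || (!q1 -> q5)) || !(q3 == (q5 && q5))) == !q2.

14

Initial set: {(((q2 || (!q1 -> q5)) || !(q3 == (q5 && q5))) == !q2)}.
(((q2 || (!q1 -> q5)) || !(q3 == (q5 && q5))) == !q2): β-rule — branch into ((q2 || (!q1 -> q5)) || !(q3 == (q5 && q5))), !q2  //  !((q2 || (!q1 -> q5)) || !(q3 == (q5 && q5))), !!q2.
  branch 1 (add ((q2 || (!q1 -> q5)) || !(q3 == (q5 && q5))), !q2):
    ((q2 || (!q1 -> q5)) || !(q3 == (q5 && q5))): β-rule — branch into (q2 || (!q1 -> q5))  //  !(q3 == (q5 && q5)).
      branch 1.1 (add (q2 || (!q1 -> q5))):
        (q2 || (!q1 -> q5)): β-rule — branch into q2  //  (!q1 -> q5).
          branch 1.1.1 (add q2):
            × closes — contains both q2 and !q2.
          branch 1.1.2 (add (!q1 -> q5)):
            (!q1 -> q5): β-rule — branch into !!q1  //  q5.
              branch 1.1.2.1 (add !!q1):
                ○ open, literals {q1=1, q2=0}.
              branch 1.1.2.2 (add q5):
                ○ open, literals {q2=0, q5=1}.
      branch 1.2 (add !(q3 == (q5 && q5))):
        !(q3 == (q5 && q5)): β-rule — branch into q3, !(q5 && q5)  //  !q3, (q5 && q5).
          branch 1.2.1 (add q3, !(q5 && q5)):
            !(q5 && q5): β-rule — branch into !q5  //  !q5.
              branch 1.2.1.1 (add !q5):
                ○ open, literals {q2=0, q3=1, q5=0}.
              branch 1.2.1.2 (add !q5):
                ○ open, literals {q2=0, q3=1, q5=0}.
          branch 1.2.2 (add !q3, (q5 && q5)):
            (q5 && q5): α-rule — add q5, q5.
            ○ open, literals {q2=0, q3=0, q5=1}.
  branch 2 (add !((q2 || (!q1 -> q5)) || !(q3 == (q5 && q5))), !!q2):
    !((q2 || (!q1 -> q5)) || !(q3 == (q5 && q5))): α-rule — add !(q2 || (!q1 -> q5)), !!(q3 == (q5 && q5)).
    !(q2 || (!q1 -> q5)): α-rule — add !q2, !(!q1 -> q5).
    × closes — contains both q2 and !q2.
2 branches closed, 5 open.
Each open branch fixes some atoms; the unmentioned ones are free. Counting distinct full assignments: branch {q1=1, q2=0} (q3, q4, q5) contributes 8 new; branch {q2=0, q5=1} (q1, q3, q4) contributes 4 new; branch {q2=0, q3=1, q5=0} (q1, q4) contributes 2 new; branch {q2=0, q3=1, q5=0} (q1, q4) contributes 0 new; branch {q2=0, q3=0, q5=1} (q1, q4) contributes 0 new. Total: 14.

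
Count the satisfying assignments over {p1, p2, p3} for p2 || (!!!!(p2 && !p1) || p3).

Initial set: {T (p2 || (!!!!(p2 && !p1) || p3))}.
T (p2 || (!!!!(p2 && !p1) || p3)): β-rule — branch into T p2  //  T (!!!!(p2 && !p1) || p3).
  branch 1 (add T p2):
    ○ open, literals {p2=true}.
  branch 2 (add T (!!!!(p2 && !p1) || p3)):
    T (!!!!(p2 && !p1) || p3): β-rule — branch into T !!!!(p2 && !p1)  //  T p3.
      branch 2.1 (add T !!!!(p2 && !p1)):
        T !!!!(p2 && !p1): drop double negation, giving T !!(p2 && !p1).
        T !!(p2 && !p1): drop double negation, giving T (p2 && !p1).
        T (p2 && !p1): α-rule — add T p2, T !p1.
        ○ open, literals {p1=false, p2=true}.
      branch 2.2 (add T p3):
        ○ open, literals {p3=true}.
0 branches closed, 3 open.
Each open branch fixes some atoms; the unmentioned ones are free. Counting distinct full assignments: branch {p2=true} (p1, p3) contributes 4 new; branch {p1=false, p2=true} (p3) contributes 0 new; branch {p3=true} (p1, p2) contributes 2 new. Total: 6.

6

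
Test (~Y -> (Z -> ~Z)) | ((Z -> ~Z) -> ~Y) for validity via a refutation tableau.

Assume the negation and expand:
Initial set: {~((~Y -> (Z -> ~Z)) | ((Z -> ~Z) -> ~Y))}.
~((~Y -> (Z -> ~Z)) | ((Z -> ~Z) -> ~Y)): α-rule — add ~(~Y -> (Z -> ~Z)), ~((Z -> ~Z) -> ~Y).
~(~Y -> (Z -> ~Z)): α-rule — add ~Y, ~(Z -> ~Z).
~((Z -> ~Z) -> ~Y): α-rule — add (Z -> ~Z), ~~Y.
× closes — contains both Y and ~Y.
All 1 branch closes.
Every branch closed, so the negation is unsatisfiable and the formula is valid.

Valid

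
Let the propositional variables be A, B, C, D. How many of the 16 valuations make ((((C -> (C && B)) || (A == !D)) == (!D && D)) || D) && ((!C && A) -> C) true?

Initial set: {T (((((C -> (C && B)) || (A == !D)) == (!D && D)) || D) && ((!C && A) -> C))}.
T (((((C -> (C && B)) || (A == !D)) == (!D && D)) || D) && ((!C && A) -> C)): α-rule — add T ((((C -> (C && B)) || (A == !D)) == (!D && D)) || D), T ((!C && A) -> C).
T ((((C -> (C && B)) || (A == !D)) == (!D && D)) || D): β-rule — branch into T (((C -> (C && B)) || (A == !D)) == (!D && D))  //  T D.
  branch 1 (add T (((C -> (C && B)) || (A == !D)) == (!D && D))):
    T ((!C && A) -> C): β-rule — branch into F (!C && A)  //  T C.
      branch 1.1 (add F (!C && A)):
        T (((C -> (C && B)) || (A == !D)) == (!D && D)): β-rule — branch into T ((C -> (C && B)) || (A == !D)), T (!D && D)  //  F ((C -> (C && B)) || (A == !D)), F (!D && D).
          branch 1.1.1 (add T ((C -> (C && B)) || (A == !D)), T (!D && D)):
            T (!D && D): α-rule — add T !D, T D.
            × closes — contains both D and !D.
          branch 1.1.2 (add F ((C -> (C && B)) || (A == !D)), F (!D && D)):
            F ((C -> (C && B)) || (A == !D)): α-rule — add F (C -> (C && B)), F (A == !D).
            F (C -> (C && B)): α-rule — add T C, F (C && B).
            F (!C && A): β-rule — branch into F !C  //  F A.
              branch 1.1.2.1 (add F !C):
                F (!D && D): β-rule — branch into F !D  //  F D.
                  branch 1.1.2.1.1 (add F !D):
                    F (A == !D): β-rule — branch into T A, F !D  //  F A, T !D.
                      branch 1.1.2.1.1.1 (add T A, F !D):
                        F (C && B): β-rule — branch into F C  //  F B.
                          branch 1.1.2.1.1.1.1 (add F C):
                            × closes — contains both C and !C.
                          branch 1.1.2.1.1.1.2 (add F B):
                            ○ open, literals {A=true, B=false, C=true, D=true}.
                      branch 1.1.2.1.1.2 (add F A, T !D):
                        × closes — contains both D and !D.
                  branch 1.1.2.1.2 (add F D):
                    F (A == !D): β-rule — branch into T A, F !D  //  F A, T !D.
                      branch 1.1.2.1.2.1 (add T A, F !D):
                        × closes — contains both D and !D.
                      branch 1.1.2.1.2.2 (add F A, T !D):
                        F (C && B): β-rule — branch into F C  //  F B.
                          branch 1.1.2.1.2.2.1 (add F C):
                            × closes — contains both C and !C.
                          branch 1.1.2.1.2.2.2 (add F B):
                            ○ open, literals {A=false, B=false, C=true, D=false}.
              branch 1.1.2.2 (add F A):
                F (!D && D): β-rule — branch into F !D  //  F D.
                  branch 1.1.2.2.1 (add F !D):
                    F (A == !D): β-rule — branch into T A, F !D  //  F A, T !D.
                      branch 1.1.2.2.1.1 (add T A, F !D):
                        × closes — contains both A and !A.
                      branch 1.1.2.2.1.2 (add F A, T !D):
                        × closes — contains both D and !D.
                  branch 1.1.2.2.2 (add F D):
                    F (A == !D): β-rule — branch into T A, F !D  //  F A, T !D.
                      branch 1.1.2.2.2.1 (add T A, F !D):
                        × closes — contains both A and !A.
                      branch 1.1.2.2.2.2 (add F A, T !D):
                        F (C && B): β-rule — branch into F C  //  F B.
                          branch 1.1.2.2.2.2.1 (add F C):
                            × closes — contains both C and !C.
                          branch 1.1.2.2.2.2.2 (add F B):
                            ○ open, literals {A=false, B=false, C=true, D=false}.
      branch 1.2 (add T C):
        T (((C -> (C && B)) || (A == !D)) == (!D && D)): β-rule — branch into T ((C -> (C && B)) || (A == !D)), T (!D && D)  //  F ((C -> (C && B)) || (A == !D)), F (!D && D).
          branch 1.2.1 (add T ((C -> (C && B)) || (A == !D)), T (!D && D)):
            T (!D && D): α-rule — add T !D, T D.
            × closes — contains both D and !D.
          branch 1.2.2 (add F ((C -> (C && B)) || (A == !D)), F (!D && D)):
            F ((C -> (C && B)) || (A == !D)): α-rule — add F (C -> (C && B)), F (A == !D).
            F (C -> (C && B)): α-rule — add T C, F (C && B).
            F (!D && D): β-rule — branch into F !D  //  F D.
              branch 1.2.2.1 (add F !D):
                F (A == !D): β-rule — branch into T A, F !D  //  F A, T !D.
                  branch 1.2.2.1.1 (add T A, F !D):
                    F (C && B): β-rule — branch into F C  //  F B.
                      branch 1.2.2.1.1.1 (add F C):
                        × closes — contains both C and !C.
                      branch 1.2.2.1.1.2 (add F B):
                        ○ open, literals {A=true, B=false, C=true, D=true}.
                  branch 1.2.2.1.2 (add F A, T !D):
                    × closes — contains both D and !D.
              branch 1.2.2.2 (add F D):
                F (A == !D): β-rule — branch into T A, F !D  //  F A, T !D.
                  branch 1.2.2.2.1 (add T A, F !D):
                    × closes — contains both D and !D.
                  branch 1.2.2.2.2 (add F A, T !D):
                    F (C && B): β-rule — branch into F C  //  F B.
                      branch 1.2.2.2.2.1 (add F C):
                        × closes — contains both C and !C.
                      branch 1.2.2.2.2.2 (add F B):
                        ○ open, literals {A=false, B=false, C=true, D=false}.
  branch 2 (add T D):
    T ((!C && A) -> C): β-rule — branch into F (!C && A)  //  T C.
      branch 2.1 (add F (!C && A)):
        F (!C && A): β-rule — branch into F !C  //  F A.
          branch 2.1.1 (add F !C):
            ○ open, literals {C=true, D=true}.
          branch 2.1.2 (add F A):
            ○ open, literals {A=false, D=true}.
      branch 2.2 (add T C):
        ○ open, literals {C=true, D=true}.
14 branches closed, 8 open.
Each open branch fixes some atoms; the unmentioned ones are free. Counting distinct full assignments: branch {A=true, B=false, C=true, D=true} (none free) contributes 1 new; branch {A=false, B=false, C=true, D=false} (none free) contributes 1 new; branch {A=false, B=false, C=true, D=false} (none free) contributes 0 new; branch {A=true, B=false, C=true, D=true} (none free) contributes 0 new; branch {A=false, B=false, C=true, D=false} (none free) contributes 0 new; branch {C=true, D=true} (A, B) contributes 3 new; branch {A=false, D=true} (B, C) contributes 2 new; branch {C=true, D=true} (A, B) contributes 0 new. Total: 7.

7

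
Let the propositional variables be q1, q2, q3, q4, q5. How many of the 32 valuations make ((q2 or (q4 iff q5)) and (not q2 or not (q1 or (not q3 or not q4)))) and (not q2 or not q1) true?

10

Initial set: {(((q2 or (q4 iff q5)) and (not q2 or not (q1 or (not q3 or not q4)))) and (not q2 or not q1))}.
(((q2 or (q4 iff q5)) and (not q2 or not (q1 or (not q3 or not q4)))) and (not q2 or not q1)): α-rule — add ((q2 or (q4 iff q5)) and (not q2 or not (q1 or (not q3 or not q4)))), (not q2 or not q1).
((q2 or (q4 iff q5)) and (not q2 or not (q1 or (not q3 or not q4)))): α-rule — add (q2 or (q4 iff q5)), (not q2 or not (q1 or (not q3 or not q4))).
(not q2 or not q1): β-rule — branch into not q2  //  not q1.
  branch 1 (add not q2):
    (q2 or (q4 iff q5)): β-rule — branch into q2  //  (q4 iff q5).
      branch 1.1 (add q2):
        × closes — contains both q2 and not q2.
      branch 1.2 (add (q4 iff q5)):
        (not q2 or not (q1 or (not q3 or not q4))): β-rule — branch into not q2  //  not (q1 or (not q3 or not q4)).
          branch 1.2.1 (add not q2):
            (q4 iff q5): β-rule — branch into q4, q5  //  not q4, not q5.
              branch 1.2.1.1 (add q4, q5):
                ○ open, literals {q2=F, q4=T, q5=T}.
              branch 1.2.1.2 (add not q4, not q5):
                ○ open, literals {q2=F, q4=F, q5=F}.
          branch 1.2.2 (add not (q1 or (not q3 or not q4))):
            not (q1 or (not q3 or not q4)): α-rule — add not q1, not (not q3 or not q4).
            not (not q3 or not q4): α-rule — add not not q3, not not q4.
            (q4 iff q5): β-rule — branch into q4, q5  //  not q4, not q5.
              branch 1.2.2.1 (add q4, q5):
                ○ open, literals {q1=F, q2=F, q3=T, q4=T, q5=T}.
              branch 1.2.2.2 (add not q4, not q5):
                × closes — contains both q4 and not q4.
  branch 2 (add not q1):
    (q2 or (q4 iff q5)): β-rule — branch into q2  //  (q4 iff q5).
      branch 2.1 (add q2):
        (not q2 or not (q1 or (not q3 or not q4))): β-rule — branch into not q2  //  not (q1 or (not q3 or not q4)).
          branch 2.1.1 (add not q2):
            × closes — contains both q2 and not q2.
          branch 2.1.2 (add not (q1 or (not q3 or not q4))):
            not (q1 or (not q3 or not q4)): α-rule — add not q1, not (not q3 or not q4).
            not (not q3 or not q4): α-rule — add not not q3, not not q4.
            ○ open, literals {q1=F, q2=T, q3=T, q4=T}.
      branch 2.2 (add (q4 iff q5)):
        (not q2 or not (q1 or (not q3 or not q4))): β-rule — branch into not q2  //  not (q1 or (not q3 or not q4)).
          branch 2.2.1 (add not q2):
            (q4 iff q5): β-rule — branch into q4, q5  //  not q4, not q5.
              branch 2.2.1.1 (add q4, q5):
                ○ open, literals {q1=F, q2=F, q4=T, q5=T}.
              branch 2.2.1.2 (add not q4, not q5):
                ○ open, literals {q1=F, q2=F, q4=F, q5=F}.
          branch 2.2.2 (add not (q1 or (not q3 or not q4))):
            not (q1 or (not q3 or not q4)): α-rule — add not q1, not (not q3 or not q4).
            not (not q3 or not q4): α-rule — add not not q3, not not q4.
            (q4 iff q5): β-rule — branch into q4, q5  //  not q4, not q5.
              branch 2.2.2.1 (add q4, q5):
                ○ open, literals {q1=F, q3=T, q4=T, q5=T}.
              branch 2.2.2.2 (add not q4, not q5):
                × closes — contains both q4 and not q4.
4 branches closed, 7 open.
Each open branch fixes some atoms; the unmentioned ones are free. Counting distinct full assignments: branch {q2=F, q4=T, q5=T} (q1, q3) contributes 4 new; branch {q2=F, q4=F, q5=F} (q1, q3) contributes 4 new; branch {q1=F, q2=F, q3=T, q4=T, q5=T} (none free) contributes 0 new; branch {q1=F, q2=T, q3=T, q4=T} (q5) contributes 2 new; branch {q1=F, q2=F, q4=T, q5=T} (q3) contributes 0 new; branch {q1=F, q2=F, q4=F, q5=F} (q3) contributes 0 new; branch {q1=F, q3=T, q4=T, q5=T} (q2) contributes 0 new. Total: 10.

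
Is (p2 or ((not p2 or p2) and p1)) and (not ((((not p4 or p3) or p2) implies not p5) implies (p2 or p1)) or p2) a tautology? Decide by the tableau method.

Not valid

Assume the negation and expand:
Initial set: {F ((p2 or ((not p2 or p2) and p1)) and (not ((((not p4 or p3) or p2) implies not p5) implies (p2 or p1)) or p2))}.
F ((p2 or ((not p2 or p2) and p1)) and (not ((((not p4 or p3) or p2) implies not p5) implies (p2 or p1)) or p2)): β-rule — branch into F (p2 or ((not p2 or p2) and p1))  //  F (not ((((not p4 or p3) or p2) implies not p5) implies (p2 or p1)) or p2).
  branch 1 (add F (p2 or ((not p2 or p2) and p1))):
    F (p2 or ((not p2 or p2) and p1)): α-rule — add F p2, F ((not p2 or p2) and p1).
    F ((not p2 or p2) and p1): β-rule — branch into F (not p2 or p2)  //  F p1.
      branch 1.1 (add F (not p2 or p2)):
        F (not p2 or p2): α-rule — add F not p2, F p2.
        × closes — contains both p2 and not p2.
      branch 1.2 (add F p1):
        ○ open, literals {p1=0, p2=0}.
  branch 2 (add F (not ((((not p4 or p3) or p2) implies not p5) implies (p2 or p1)) or p2)):
    F (not ((((not p4 or p3) or p2) implies not p5) implies (p2 or p1)) or p2): α-rule — add F not ((((not p4 or p3) or p2) implies not p5) implies (p2 or p1)), F p2.
    F not ((((not p4 or p3) or p2) implies not p5) implies (p2 or p1)): β-rule — branch into F (((not p4 or p3) or p2) implies not p5)  //  T (p2 or p1).
      branch 2.1 (add F (((not p4 or p3) or p2) implies not p5)):
        F (((not p4 or p3) or p2) implies not p5): α-rule — add T ((not p4 or p3) or p2), F not p5.
        T ((not p4 or p3) or p2): β-rule — branch into T (not p4 or p3)  //  T p2.
          branch 2.1.1 (add T (not p4 or p3)):
            T (not p4 or p3): β-rule — branch into T not p4  //  T p3.
              branch 2.1.1.1 (add T not p4):
                ○ open, literals {p2=0, p4=0, p5=1}.
              branch 2.1.1.2 (add T p3):
                ○ open, literals {p2=0, p3=1, p5=1}.
          branch 2.1.2 (add T p2):
            × closes — contains both p2 and not p2.
      branch 2.2 (add T (p2 or p1)):
        T (p2 or p1): β-rule — branch into T p2  //  T p1.
          branch 2.2.1 (add T p2):
            × closes — contains both p2 and not p2.
          branch 2.2.2 (add T p1):
            ○ open, literals {p1=1, p2=0}.
3 branches closed, 4 open.
An open branch gives a countermodel: p1=0, p2=0 (unmentioned atoms arbitrary); under it the original formula is false.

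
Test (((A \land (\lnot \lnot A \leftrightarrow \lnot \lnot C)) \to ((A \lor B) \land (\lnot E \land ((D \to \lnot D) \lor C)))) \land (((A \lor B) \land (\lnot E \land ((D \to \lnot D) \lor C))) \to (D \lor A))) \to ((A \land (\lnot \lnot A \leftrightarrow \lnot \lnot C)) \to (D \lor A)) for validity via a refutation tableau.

Valid

Assume the negation and expand:
Initial set: {F ((((A \land (\lnot \lnot A \leftrightarrow \lnot \lnot C)) \to ((A \lor B) \land (\lnot E \land ((D \to \lnot D) \lor C)))) \land (((A \lor B) \land (\lnot E \land ((D \to \lnot D) \lor C))) \to (D \lor A))) \to ((A \land (\lnot \lnot A \leftrightarrow \lnot \lnot C)) \to (D \lor A)))}.
F ((((A \land (\lnot \lnot A \leftrightarrow \lnot \lnot C)) \to ((A \lor B) \land (\lnot E \land ((D \to \lnot D) \lor C)))) \land (((A \lor B) \land (\lnot E \land ((D \to \lnot D) \lor C))) \to (D \lor A))) \to ((A \land (\lnot \lnot A \leftrightarrow \lnot \lnot C)) \to (D \lor A))): α-rule — add T (((A \land (\lnot \lnot A \leftrightarrow \lnot \lnot C)) \to ((A \lor B) \land (\lnot E \land ((D \to \lnot D) \lor C)))) \land (((A \lor B) \land (\lnot E \land ((D \to \lnot D) \lor C))) \to (D \lor A))), F ((A \land (\lnot \lnot A \leftrightarrow \lnot \lnot C)) \to (D \lor A)).
T (((A \land (\lnot \lnot A \leftrightarrow \lnot \lnot C)) \to ((A \lor B) \land (\lnot E \land ((D \to \lnot D) \lor C)))) \land (((A \lor B) \land (\lnot E \land ((D \to \lnot D) \lor C))) \to (D \lor A))): α-rule — add T ((A \land (\lnot \lnot A \leftrightarrow \lnot \lnot C)) \to ((A \lor B) \land (\lnot E \land ((D \to \lnot D) \lor C)))), T (((A \lor B) \land (\lnot E \land ((D \to \lnot D) \lor C))) \to (D \lor A)).
F ((A \land (\lnot \lnot A \leftrightarrow \lnot \lnot C)) \to (D \lor A)): α-rule — add T (A \land (\lnot \lnot A \leftrightarrow \lnot \lnot C)), F (D \lor A).
T (A \land (\lnot \lnot A \leftrightarrow \lnot \lnot C)): α-rule — add T A, T (\lnot \lnot A \leftrightarrow \lnot \lnot C).
F (D \lor A): α-rule — add F D, F A.
× closes — contains both A and \lnot A.
All 1 branch closes.
Every branch closed, so the negation is unsatisfiable and the formula is valid.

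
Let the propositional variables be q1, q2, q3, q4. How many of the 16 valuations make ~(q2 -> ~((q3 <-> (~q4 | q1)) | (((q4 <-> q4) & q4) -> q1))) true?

Initial set: {~(q2 -> ~((q3 <-> (~q4 | q1)) | (((q4 <-> q4) & q4) -> q1)))}.
~(q2 -> ~((q3 <-> (~q4 | q1)) | (((q4 <-> q4) & q4) -> q1))): α-rule — add q2, ~~((q3 <-> (~q4 | q1)) | (((q4 <-> q4) & q4) -> q1)).
~~((q3 <-> (~q4 | q1)) | (((q4 <-> q4) & q4) -> q1)): β-rule — branch into (q3 <-> (~q4 | q1))  //  (((q4 <-> q4) & q4) -> q1).
  branch 1 (add (q3 <-> (~q4 | q1))):
    (q3 <-> (~q4 | q1)): β-rule — branch into q3, (~q4 | q1)  //  ~q3, ~(~q4 | q1).
      branch 1.1 (add q3, (~q4 | q1)):
        (~q4 | q1): β-rule — branch into ~q4  //  q1.
          branch 1.1.1 (add ~q4):
            ○ open, literals {q2=T, q3=T, q4=F}.
          branch 1.1.2 (add q1):
            ○ open, literals {q1=T, q2=T, q3=T}.
      branch 1.2 (add ~q3, ~(~q4 | q1)):
        ~(~q4 | q1): α-rule — add ~~q4, ~q1.
        ○ open, literals {q1=F, q2=T, q3=F, q4=T}.
  branch 2 (add (((q4 <-> q4) & q4) -> q1)):
    (((q4 <-> q4) & q4) -> q1): β-rule — branch into ~((q4 <-> q4) & q4)  //  q1.
      branch 2.1 (add ~((q4 <-> q4) & q4)):
        ~((q4 <-> q4) & q4): β-rule — branch into ~(q4 <-> q4)  //  ~q4.
          branch 2.1.1 (add ~(q4 <-> q4)):
            ~(q4 <-> q4): β-rule — branch into q4, ~q4  //  ~q4, q4.
              branch 2.1.1.1 (add q4, ~q4):
                × closes — contains both q4 and ~q4.
              branch 2.1.1.2 (add ~q4, q4):
                × closes — contains both q4 and ~q4.
          branch 2.1.2 (add ~q4):
            ○ open, literals {q2=T, q4=F}.
      branch 2.2 (add q1):
        ○ open, literals {q1=T, q2=T}.
2 branches closed, 5 open.
Each open branch fixes some atoms; the unmentioned ones are free. Counting distinct full assignments: branch {q2=T, q3=T, q4=F} (q1) contributes 2 new; branch {q1=T, q2=T, q3=T} (q4) contributes 1 new; branch {q1=F, q2=T, q3=F, q4=T} (none free) contributes 1 new; branch {q2=T, q4=F} (q1, q3) contributes 2 new; branch {q1=T, q2=T} (q3, q4) contributes 1 new. Total: 7.

7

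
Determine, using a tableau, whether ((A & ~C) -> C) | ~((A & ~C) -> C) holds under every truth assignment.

Valid

Assume the negation and expand:
Initial set: {~(((A & ~C) -> C) | ~((A & ~C) -> C))}.
~(((A & ~C) -> C) | ~((A & ~C) -> C)): α-rule — add ~((A & ~C) -> C), ~~((A & ~C) -> C).
~((A & ~C) -> C): α-rule — add (A & ~C), ~C.
(A & ~C): α-rule — add A, ~C.
~~((A & ~C) -> C): β-rule — branch into ~(A & ~C)  //  C.
  branch 1 (add ~(A & ~C)):
    ~(A & ~C): β-rule — branch into ~A  //  ~~C.
      branch 1.1 (add ~A):
        × closes — contains both A and ~A.
      branch 1.2 (add ~~C):
        × closes — contains both C and ~C.
  branch 2 (add C):
    × closes — contains both C and ~C.
All 3 branches close.
Every branch closed, so the negation is unsatisfiable and the formula is valid.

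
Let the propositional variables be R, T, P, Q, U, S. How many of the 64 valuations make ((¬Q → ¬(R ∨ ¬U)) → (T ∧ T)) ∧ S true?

Initial set: {(((¬Q → ¬(R ∨ ¬U)) → (T ∧ T)) ∧ S)}.
(((¬Q → ¬(R ∨ ¬U)) → (T ∧ T)) ∧ S): α-rule — add ((¬Q → ¬(R ∨ ¬U)) → (T ∧ T)), S.
((¬Q → ¬(R ∨ ¬U)) → (T ∧ T)): β-rule — branch into ¬(¬Q → ¬(R ∨ ¬U))  //  (T ∧ T).
  branch 1 (add ¬(¬Q → ¬(R ∨ ¬U))):
    ¬(¬Q → ¬(R ∨ ¬U)): α-rule — add ¬Q, ¬¬(R ∨ ¬U).
    ¬¬(R ∨ ¬U): β-rule — branch into R  //  ¬U.
      branch 1.1 (add R):
        ○ open, literals {Q=F, R=T, S=T}.
      branch 1.2 (add ¬U):
        ○ open, literals {Q=F, S=T, U=F}.
  branch 2 (add (T ∧ T)):
    (T ∧ T): α-rule — add T, T.
    ○ open, literals {S=T, T=T}.
0 branches closed, 3 open.
Each open branch fixes some atoms; the unmentioned ones are free. Counting distinct full assignments: branch {Q=F, R=T, S=T} (T, P, U) contributes 8 new; branch {Q=F, S=T, U=F} (R, T, P) contributes 4 new; branch {S=T, T=T} (R, P, Q, U) contributes 10 new. Total: 22.

22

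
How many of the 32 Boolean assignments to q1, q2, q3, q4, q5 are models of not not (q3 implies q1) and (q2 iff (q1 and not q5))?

Initial set: {T (not not (q3 implies q1) and (q2 iff (q1 and not q5)))}.
T (not not (q3 implies q1) and (q2 iff (q1 and not q5))): α-rule — add T not not (q3 implies q1), T (q2 iff (q1 and not q5)).
T not not (q3 implies q1): drop double negation, giving T (q3 implies q1).
T (q2 iff (q1 and not q5)): β-rule — branch into T q2, T (q1 and not q5)  //  F q2, F (q1 and not q5).
  branch 1 (add T q2, T (q1 and not q5)):
    T (q1 and not q5): α-rule — add T q1, T not q5.
    T (q3 implies q1): β-rule — branch into F q3  //  T q1.
      branch 1.1 (add F q3):
        ○ open, literals {q1=1, q2=1, q3=0, q5=0}.
      branch 1.2 (add T q1):
        ○ open, literals {q1=1, q2=1, q5=0}.
  branch 2 (add F q2, F (q1 and not q5)):
    T (q3 implies q1): β-rule — branch into F q3  //  T q1.
      branch 2.1 (add F q3):
        F (q1 and not q5): β-rule — branch into F q1  //  F not q5.
          branch 2.1.1 (add F q1):
            ○ open, literals {q1=0, q2=0, q3=0}.
          branch 2.1.2 (add F not q5):
            ○ open, literals {q2=0, q3=0, q5=1}.
      branch 2.2 (add T q1):
        F (q1 and not q5): β-rule — branch into F q1  //  F not q5.
          branch 2.2.1 (add F q1):
            × closes — contains both q1 and not q1.
          branch 2.2.2 (add F not q5):
            ○ open, literals {q1=1, q2=0, q5=1}.
1 branch closed, 5 open.
Each open branch fixes some atoms; the unmentioned ones are free. Counting distinct full assignments: branch {q1=1, q2=1, q3=0, q5=0} (q4) contributes 2 new; branch {q1=1, q2=1, q5=0} (q3, q4) contributes 2 new; branch {q1=0, q2=0, q3=0} (q4, q5) contributes 4 new; branch {q2=0, q3=0, q5=1} (q1, q4) contributes 2 new; branch {q1=1, q2=0, q5=1} (q3, q4) contributes 2 new. Total: 12.

12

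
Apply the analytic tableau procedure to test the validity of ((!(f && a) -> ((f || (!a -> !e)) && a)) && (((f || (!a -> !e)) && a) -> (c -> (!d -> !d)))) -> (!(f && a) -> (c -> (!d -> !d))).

Valid

Assume the negation and expand:
Initial set: {F (((!(f && a) -> ((f || (!a -> !e)) && a)) && (((f || (!a -> !e)) && a) -> (c -> (!d -> !d)))) -> (!(f && a) -> (c -> (!d -> !d))))}.
F (((!(f && a) -> ((f || (!a -> !e)) && a)) && (((f || (!a -> !e)) && a) -> (c -> (!d -> !d)))) -> (!(f && a) -> (c -> (!d -> !d)))): α-rule — add T ((!(f && a) -> ((f || (!a -> !e)) && a)) && (((f || (!a -> !e)) && a) -> (c -> (!d -> !d)))), F (!(f && a) -> (c -> (!d -> !d))).
T ((!(f && a) -> ((f || (!a -> !e)) && a)) && (((f || (!a -> !e)) && a) -> (c -> (!d -> !d)))): α-rule — add T (!(f && a) -> ((f || (!a -> !e)) && a)), T (((f || (!a -> !e)) && a) -> (c -> (!d -> !d))).
F (!(f && a) -> (c -> (!d -> !d))): α-rule — add T !(f && a), F (c -> (!d -> !d)).
F (c -> (!d -> !d)): α-rule — add T c, F (!d -> !d).
F (!d -> !d): α-rule — add T !d, F !d.
× closes — contains both d and !d.
All 1 branch closes.
Every branch closed, so the negation is unsatisfiable and the formula is valid.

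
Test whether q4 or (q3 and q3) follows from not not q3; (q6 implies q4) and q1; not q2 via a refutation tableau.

Initial set: {T not not q3; T ((q6 implies q4) and q1); T not q2; F (q4 or (q3 and q3))}.
T not not q3: drop double negation, giving T q3.
T ((q6 implies q4) and q1): α-rule — add T (q6 implies q4), T q1.
F (q4 or (q3 and q3)): α-rule — add F q4, F (q3 and q3).
T (q6 implies q4): β-rule — branch into F q6  //  T q4.
  branch 1 (add F q6):
    F (q3 and q3): β-rule — branch into F q3  //  F q3.
      branch 1.1 (add F q3):
        × closes — contains both q3 and not q3.
      branch 1.2 (add F q3):
        × closes — contains both q3 and not q3.
  branch 2 (add T q4):
    × closes — contains both q4 and not q4.
All 3 branches close.
Every branch closed, so the premises entail the conclusion.

Yes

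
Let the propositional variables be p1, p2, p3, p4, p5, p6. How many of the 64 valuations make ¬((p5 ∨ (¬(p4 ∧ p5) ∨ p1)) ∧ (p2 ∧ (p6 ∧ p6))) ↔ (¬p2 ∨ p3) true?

Initial set: {(¬((p5 ∨ (¬(p4 ∧ p5) ∨ p1)) ∧ (p2 ∧ (p6 ∧ p6))) ↔ (¬p2 ∨ p3))}.
(¬((p5 ∨ (¬(p4 ∧ p5) ∨ p1)) ∧ (p2 ∧ (p6 ∧ p6))) ↔ (¬p2 ∨ p3)): β-rule — branch into ¬((p5 ∨ (¬(p4 ∧ p5) ∨ p1)) ∧ (p2 ∧ (p6 ∧ p6))), (¬p2 ∨ p3)  //  ¬¬((p5 ∨ (¬(p4 ∧ p5) ∨ p1)) ∧ (p2 ∧ (p6 ∧ p6))), ¬(¬p2 ∨ p3).
  branch 1 (add ¬((p5 ∨ (¬(p4 ∧ p5) ∨ p1)) ∧ (p2 ∧ (p6 ∧ p6))), (¬p2 ∨ p3)):
    ¬((p5 ∨ (¬(p4 ∧ p5) ∨ p1)) ∧ (p2 ∧ (p6 ∧ p6))): β-rule — branch into ¬(p5 ∨ (¬(p4 ∧ p5) ∨ p1))  //  ¬(p2 ∧ (p6 ∧ p6)).
      branch 1.1 (add ¬(p5 ∨ (¬(p4 ∧ p5) ∨ p1))):
        ¬(p5 ∨ (¬(p4 ∧ p5) ∨ p1)): α-rule — add ¬p5, ¬(¬(p4 ∧ p5) ∨ p1).
        ¬(¬(p4 ∧ p5) ∨ p1): α-rule — add ¬¬(p4 ∧ p5), ¬p1.
        ¬¬(p4 ∧ p5): α-rule — add p4, p5.
        × closes — contains both p5 and ¬p5.
      branch 1.2 (add ¬(p2 ∧ (p6 ∧ p6))):
        (¬p2 ∨ p3): β-rule — branch into ¬p2  //  p3.
          branch 1.2.1 (add ¬p2):
            ¬(p2 ∧ (p6 ∧ p6)): β-rule — branch into ¬p2  //  ¬(p6 ∧ p6).
              branch 1.2.1.1 (add ¬p2):
                ○ open, literals {p2=0}.
              branch 1.2.1.2 (add ¬(p6 ∧ p6)):
                ¬(p6 ∧ p6): β-rule — branch into ¬p6  //  ¬p6.
                  branch 1.2.1.2.1 (add ¬p6):
                    ○ open, literals {p2=0, p6=0}.
                  branch 1.2.1.2.2 (add ¬p6):
                    ○ open, literals {p2=0, p6=0}.
          branch 1.2.2 (add p3):
            ¬(p2 ∧ (p6 ∧ p6)): β-rule — branch into ¬p2  //  ¬(p6 ∧ p6).
              branch 1.2.2.1 (add ¬p2):
                ○ open, literals {p2=0, p3=1}.
              branch 1.2.2.2 (add ¬(p6 ∧ p6)):
                ¬(p6 ∧ p6): β-rule — branch into ¬p6  //  ¬p6.
                  branch 1.2.2.2.1 (add ¬p6):
                    ○ open, literals {p3=1, p6=0}.
                  branch 1.2.2.2.2 (add ¬p6):
                    ○ open, literals {p3=1, p6=0}.
  branch 2 (add ¬¬((p5 ∨ (¬(p4 ∧ p5) ∨ p1)) ∧ (p2 ∧ (p6 ∧ p6))), ¬(¬p2 ∨ p3)):
    ¬¬((p5 ∨ (¬(p4 ∧ p5) ∨ p1)) ∧ (p2 ∧ (p6 ∧ p6))): α-rule — add (p5 ∨ (¬(p4 ∧ p5) ∨ p1)), (p2 ∧ (p6 ∧ p6)).
    ¬(¬p2 ∨ p3): α-rule — add ¬¬p2, ¬p3.
    (p2 ∧ (p6 ∧ p6)): α-rule — add p2, (p6 ∧ p6).
    (p6 ∧ p6): α-rule — add p6, p6.
    (p5 ∨ (¬(p4 ∧ p5) ∨ p1)): β-rule — branch into p5  //  (¬(p4 ∧ p5) ∨ p1).
      branch 2.1 (add p5):
        ○ open, literals {p2=1, p3=0, p5=1, p6=1}.
      branch 2.2 (add (¬(p4 ∧ p5) ∨ p1)):
        (¬(p4 ∧ p5) ∨ p1): β-rule — branch into ¬(p4 ∧ p5)  //  p1.
          branch 2.2.1 (add ¬(p4 ∧ p5)):
            ¬(p4 ∧ p5): β-rule — branch into ¬p4  //  ¬p5.
              branch 2.2.1.1 (add ¬p4):
                ○ open, literals {p2=1, p3=0, p4=0, p6=1}.
              branch 2.2.1.2 (add ¬p5):
                ○ open, literals {p2=1, p3=0, p5=0, p6=1}.
          branch 2.2.2 (add p1):
            ○ open, literals {p1=1, p2=1, p3=0, p6=1}.
1 branch closed, 10 open.
Each open branch fixes some atoms; the unmentioned ones are free. Counting distinct full assignments: branch {p2=0} (p1, p3, p4, p5, p6) contributes 32 new; branch {p2=0, p6=0} (p1, p3, p4, p5) contributes 0 new; branch {p2=0, p6=0} (p1, p3, p4, p5) contributes 0 new; branch {p2=0, p3=1} (p1, p4, p5, p6) contributes 0 new; branch {p3=1, p6=0} (p1, p2, p4, p5) contributes 8 new; branch {p3=1, p6=0} (p1, p2, p4, p5) contributes 0 new; branch {p2=1, p3=0, p5=1, p6=1} (p1, p4) contributes 4 new; branch {p2=1, p3=0, p4=0, p6=1} (p1, p5) contributes 2 new; branch {p2=1, p3=0, p5=0, p6=1} (p1, p4) contributes 2 new; branch {p1=1, p2=1, p3=0, p6=1} (p4, p5) contributes 0 new. Total: 48.

48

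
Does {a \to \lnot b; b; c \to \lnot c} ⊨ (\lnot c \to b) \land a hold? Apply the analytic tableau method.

No

Initial set: {(a \to \lnot b); b; (c \to \lnot c); \lnot ((\lnot c \to b) \land a)}.
(a \to \lnot b): β-rule — branch into \lnot a  //  \lnot b.
  branch 1 (add \lnot a):
    (c \to \lnot c): β-rule — branch into \lnot c  //  \lnot c.
      branch 1.1 (add \lnot c):
        \lnot ((\lnot c \to b) \land a): β-rule — branch into \lnot (\lnot c \to b)  //  \lnot a.
          branch 1.1.1 (add \lnot (\lnot c \to b)):
            \lnot (\lnot c \to b): α-rule — add \lnot c, \lnot b.
            × closes — contains both b and \lnot b.
          branch 1.1.2 (add \lnot a):
            ○ open, literals {a=false, b=true, c=false}.
      branch 1.2 (add \lnot c):
        \lnot ((\lnot c \to b) \land a): β-rule — branch into \lnot (\lnot c \to b)  //  \lnot a.
          branch 1.2.1 (add \lnot (\lnot c \to b)):
            \lnot (\lnot c \to b): α-rule — add \lnot c, \lnot b.
            × closes — contains both b and \lnot b.
          branch 1.2.2 (add \lnot a):
            ○ open, literals {a=false, b=true, c=false}.
  branch 2 (add \lnot b):
    × closes — contains both b and \lnot b.
3 branches closed, 2 open.
An open branch gives a countermodel: a=false, b=true, c=false (unmentioned atoms arbitrary); the premises hold there but the conclusion fails.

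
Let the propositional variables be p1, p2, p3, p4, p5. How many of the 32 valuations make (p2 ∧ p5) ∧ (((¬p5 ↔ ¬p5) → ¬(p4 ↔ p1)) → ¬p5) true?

4

Initial set: {((p2 ∧ p5) ∧ (((¬p5 ↔ ¬p5) → ¬(p4 ↔ p1)) → ¬p5))}.
((p2 ∧ p5) ∧ (((¬p5 ↔ ¬p5) → ¬(p4 ↔ p1)) → ¬p5)): α-rule — add (p2 ∧ p5), (((¬p5 ↔ ¬p5) → ¬(p4 ↔ p1)) → ¬p5).
(p2 ∧ p5): α-rule — add p2, p5.
(((¬p5 ↔ ¬p5) → ¬(p4 ↔ p1)) → ¬p5): β-rule — branch into ¬((¬p5 ↔ ¬p5) → ¬(p4 ↔ p1))  //  ¬p5.
  branch 1 (add ¬((¬p5 ↔ ¬p5) → ¬(p4 ↔ p1))):
    ¬((¬p5 ↔ ¬p5) → ¬(p4 ↔ p1)): α-rule — add (¬p5 ↔ ¬p5), ¬¬(p4 ↔ p1).
    (¬p5 ↔ ¬p5): β-rule — branch into ¬p5, ¬p5  //  ¬¬p5, ¬¬p5.
      branch 1.1 (add ¬p5, ¬p5):
        × closes — contains both p5 and ¬p5.
      branch 1.2 (add ¬¬p5, ¬¬p5):
        ¬¬(p4 ↔ p1): β-rule — branch into p4, p1  //  ¬p4, ¬p1.
          branch 1.2.1 (add p4, p1):
            ○ open, literals {p1=1, p2=1, p4=1, p5=1}.
          branch 1.2.2 (add ¬p4, ¬p1):
            ○ open, literals {p1=0, p2=1, p4=0, p5=1}.
  branch 2 (add ¬p5):
    × closes — contains both p5 and ¬p5.
2 branches closed, 2 open.
Each open branch fixes some atoms; the unmentioned ones are free. Counting distinct full assignments: branch {p1=1, p2=1, p4=1, p5=1} (p3) contributes 2 new; branch {p1=0, p2=1, p4=0, p5=1} (p3) contributes 2 new. Total: 4.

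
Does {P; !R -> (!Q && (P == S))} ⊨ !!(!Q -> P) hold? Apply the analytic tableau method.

Yes

Initial set: {P; (!R -> (!Q && (P == S))); !!!(!Q -> P)}.
!!!(!Q -> P): drop double negation, giving !(!Q -> P).
!(!Q -> P): α-rule — add !Q, !P.
× closes — contains both P and !P.
All 1 branch closes.
Every branch closed, so the premises entail the conclusion.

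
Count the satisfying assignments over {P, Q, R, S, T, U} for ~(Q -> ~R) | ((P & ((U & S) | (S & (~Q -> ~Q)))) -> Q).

56

Initial set: {(~(Q -> ~R) | ((P & ((U & S) | (S & (~Q -> ~Q)))) -> Q))}.
(~(Q -> ~R) | ((P & ((U & S) | (S & (~Q -> ~Q)))) -> Q)): β-rule — branch into ~(Q -> ~R)  //  ((P & ((U & S) | (S & (~Q -> ~Q)))) -> Q).
  branch 1 (add ~(Q -> ~R)):
    ~(Q -> ~R): α-rule — add Q, ~~R.
    ○ open, literals {Q=true, R=true}.
  branch 2 (add ((P & ((U & S) | (S & (~Q -> ~Q)))) -> Q)):
    ((P & ((U & S) | (S & (~Q -> ~Q)))) -> Q): β-rule — branch into ~(P & ((U & S) | (S & (~Q -> ~Q))))  //  Q.
      branch 2.1 (add ~(P & ((U & S) | (S & (~Q -> ~Q))))):
        ~(P & ((U & S) | (S & (~Q -> ~Q)))): β-rule — branch into ~P  //  ~((U & S) | (S & (~Q -> ~Q))).
          branch 2.1.1 (add ~P):
            ○ open, literals {P=false}.
          branch 2.1.2 (add ~((U & S) | (S & (~Q -> ~Q)))):
            ~((U & S) | (S & (~Q -> ~Q))): α-rule — add ~(U & S), ~(S & (~Q -> ~Q)).
            ~(U & S): β-rule — branch into ~U  //  ~S.
              branch 2.1.2.1 (add ~U):
                ~(S & (~Q -> ~Q)): β-rule — branch into ~S  //  ~(~Q -> ~Q).
                  branch 2.1.2.1.1 (add ~S):
                    ○ open, literals {S=false, U=false}.
                  branch 2.1.2.1.2 (add ~(~Q -> ~Q)):
                    ~(~Q -> ~Q): α-rule — add ~Q, ~~Q.
                    × closes — contains both Q and ~Q.
              branch 2.1.2.2 (add ~S):
                ~(S & (~Q -> ~Q)): β-rule — branch into ~S  //  ~(~Q -> ~Q).
                  branch 2.1.2.2.1 (add ~S):
                    ○ open, literals {S=false}.
                  branch 2.1.2.2.2 (add ~(~Q -> ~Q)):
                    ~(~Q -> ~Q): α-rule — add ~Q, ~~Q.
                    × closes — contains both Q and ~Q.
      branch 2.2 (add Q):
        ○ open, literals {Q=true}.
2 branches closed, 5 open.
Each open branch fixes some atoms; the unmentioned ones are free. Counting distinct full assignments: branch {Q=true, R=true} (P, S, T, U) contributes 16 new; branch {P=false} (Q, R, S, T, U) contributes 24 new; branch {S=false, U=false} (P, Q, R, T) contributes 6 new; branch {S=false} (P, Q, R, T, U) contributes 6 new; branch {Q=true} (P, R, S, T, U) contributes 4 new. Total: 56.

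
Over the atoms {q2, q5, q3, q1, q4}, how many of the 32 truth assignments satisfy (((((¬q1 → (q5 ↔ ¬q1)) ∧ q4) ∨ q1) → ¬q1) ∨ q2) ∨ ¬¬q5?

28

Initial set: {((((((¬q1 → (q5 ↔ ¬q1)) ∧ q4) ∨ q1) → ¬q1) ∨ q2) ∨ ¬¬q5)}.
((((((¬q1 → (q5 ↔ ¬q1)) ∧ q4) ∨ q1) → ¬q1) ∨ q2) ∨ ¬¬q5): β-rule — branch into (((((¬q1 → (q5 ↔ ¬q1)) ∧ q4) ∨ q1) → ¬q1) ∨ q2)  //  ¬¬q5.
  branch 1 (add (((((¬q1 → (q5 ↔ ¬q1)) ∧ q4) ∨ q1) → ¬q1) ∨ q2)):
    (((((¬q1 → (q5 ↔ ¬q1)) ∧ q4) ∨ q1) → ¬q1) ∨ q2): β-rule — branch into ((((¬q1 → (q5 ↔ ¬q1)) ∧ q4) ∨ q1) → ¬q1)  //  q2.
      branch 1.1 (add ((((¬q1 → (q5 ↔ ¬q1)) ∧ q4) ∨ q1) → ¬q1)):
        ((((¬q1 → (q5 ↔ ¬q1)) ∧ q4) ∨ q1) → ¬q1): β-rule — branch into ¬(((¬q1 → (q5 ↔ ¬q1)) ∧ q4) ∨ q1)  //  ¬q1.
          branch 1.1.1 (add ¬(((¬q1 → (q5 ↔ ¬q1)) ∧ q4) ∨ q1)):
            ¬(((¬q1 → (q5 ↔ ¬q1)) ∧ q4) ∨ q1): α-rule — add ¬((¬q1 → (q5 ↔ ¬q1)) ∧ q4), ¬q1.
            ¬((¬q1 → (q5 ↔ ¬q1)) ∧ q4): β-rule — branch into ¬(¬q1 → (q5 ↔ ¬q1))  //  ¬q4.
              branch 1.1.1.1 (add ¬(¬q1 → (q5 ↔ ¬q1))):
                ¬(¬q1 → (q5 ↔ ¬q1)): α-rule — add ¬q1, ¬(q5 ↔ ¬q1).
                ¬(q5 ↔ ¬q1): β-rule — branch into q5, ¬¬q1  //  ¬q5, ¬q1.
                  branch 1.1.1.1.1 (add q5, ¬¬q1):
                    × closes — contains both q1 and ¬q1.
                  branch 1.1.1.1.2 (add ¬q5, ¬q1):
                    ○ open, literals {q1=F, q5=F}.
              branch 1.1.1.2 (add ¬q4):
                ○ open, literals {q1=F, q4=F}.
          branch 1.1.2 (add ¬q1):
            ○ open, literals {q1=F}.
      branch 1.2 (add q2):
        ○ open, literals {q2=T}.
  branch 2 (add ¬¬q5):
    ¬¬q5: drop double negation, giving q5.
    ○ open, literals {q5=T}.
1 branch closed, 5 open.
Each open branch fixes some atoms; the unmentioned ones are free. Counting distinct full assignments: branch {q1=F, q5=F} (q2, q3, q4) contributes 8 new; branch {q1=F, q4=F} (q2, q5, q3) contributes 4 new; branch {q1=F} (q2, q5, q3, q4) contributes 4 new; branch {q2=T} (q5, q3, q1, q4) contributes 8 new; branch {q5=T} (q2, q3, q1, q4) contributes 4 new. Total: 28.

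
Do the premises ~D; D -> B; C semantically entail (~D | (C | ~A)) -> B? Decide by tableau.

No

Initial set: {~D; (D -> B); C; ~((~D | (C | ~A)) -> B)}.
~((~D | (C | ~A)) -> B): α-rule — add (~D | (C | ~A)), ~B.
(D -> B): β-rule — branch into ~D  //  B.
  branch 1 (add ~D):
    (~D | (C | ~A)): β-rule — branch into ~D  //  (C | ~A).
      branch 1.1 (add ~D):
        ○ open, literals {B=F, C=T, D=F}.
      branch 1.2 (add (C | ~A)):
        (C | ~A): β-rule — branch into C  //  ~A.
          branch 1.2.1 (add C):
            ○ open, literals {B=F, C=T, D=F}.
          branch 1.2.2 (add ~A):
            ○ open, literals {A=F, B=F, C=T, D=F}.
  branch 2 (add B):
    × closes — contains both B and ~B.
1 branch closed, 3 open.
An open branch gives a countermodel: B=F, C=T, D=F (unmentioned atoms arbitrary); the premises hold there but the conclusion fails.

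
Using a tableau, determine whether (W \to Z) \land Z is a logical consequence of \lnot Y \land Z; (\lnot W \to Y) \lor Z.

Yes

Initial set: {T (\lnot Y \land Z); T ((\lnot W \to Y) \lor Z); F ((W \to Z) \land Z)}.
T (\lnot Y \land Z): α-rule — add T \lnot Y, T Z.
T ((\lnot W \to Y) \lor Z): β-rule — branch into T (\lnot W \to Y)  //  T Z.
  branch 1 (add T (\lnot W \to Y)):
    F ((W \to Z) \land Z): β-rule — branch into F (W \to Z)  //  F Z.
      branch 1.1 (add F (W \to Z)):
        F (W \to Z): α-rule — add T W, F Z.
        × closes — contains both Z and \lnot Z.
      branch 1.2 (add F Z):
        × closes — contains both Z and \lnot Z.
  branch 2 (add T Z):
    F ((W \to Z) \land Z): β-rule — branch into F (W \to Z)  //  F Z.
      branch 2.1 (add F (W \to Z)):
        F (W \to Z): α-rule — add T W, F Z.
        × closes — contains both Z and \lnot Z.
      branch 2.2 (add F Z):
        × closes — contains both Z and \lnot Z.
All 4 branches close.
Every branch closed, so the premises entail the conclusion.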